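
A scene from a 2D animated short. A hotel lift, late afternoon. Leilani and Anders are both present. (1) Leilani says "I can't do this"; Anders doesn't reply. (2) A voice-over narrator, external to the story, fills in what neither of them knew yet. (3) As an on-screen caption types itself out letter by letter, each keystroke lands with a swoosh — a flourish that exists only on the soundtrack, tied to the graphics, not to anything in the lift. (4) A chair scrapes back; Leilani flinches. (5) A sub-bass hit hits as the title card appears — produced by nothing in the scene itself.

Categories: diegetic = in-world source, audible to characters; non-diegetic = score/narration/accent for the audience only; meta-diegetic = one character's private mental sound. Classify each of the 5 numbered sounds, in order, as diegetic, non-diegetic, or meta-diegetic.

diegetic, non-diegetic, non-diegetic, diegetic, non-diegetic

Sound (1): on-screen dialogue — Leilani speaks and Anders is there to hear, so diegetic.
(2) is non-diegetic: external voice-over — not a character, not heard by anyone in the scene.
(3) is non-diegetic: sound married to a title/caption — outside the diegesis by definition.
(4) is diegetic: an in-world source (a chair); characters could hear it.
(5) is non-diegetic: an editorial stinger — it belongs to the cut, not the story world.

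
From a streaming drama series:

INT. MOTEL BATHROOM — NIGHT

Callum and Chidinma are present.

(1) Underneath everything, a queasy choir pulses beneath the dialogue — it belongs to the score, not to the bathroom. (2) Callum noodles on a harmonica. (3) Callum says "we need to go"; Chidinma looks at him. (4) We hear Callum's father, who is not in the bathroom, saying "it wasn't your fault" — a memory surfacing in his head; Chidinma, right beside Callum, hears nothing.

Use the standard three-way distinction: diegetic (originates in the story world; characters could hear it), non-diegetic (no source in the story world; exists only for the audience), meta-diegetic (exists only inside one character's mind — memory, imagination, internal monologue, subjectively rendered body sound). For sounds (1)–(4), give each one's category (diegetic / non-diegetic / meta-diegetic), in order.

(1) is non-diegetic: score with no on-screen or off-screen source; it exists for the audience alone.
(2) the instrument and the performer are both in the scene → diegetic.
(3) is diegetic: Callum is a character speaking aloud in the scene.
(4) is meta-diegetic: it's Callum's recollection rendered as sound; the other character can't hear it.

non-diegetic, diegetic, diegetic, meta-diegetic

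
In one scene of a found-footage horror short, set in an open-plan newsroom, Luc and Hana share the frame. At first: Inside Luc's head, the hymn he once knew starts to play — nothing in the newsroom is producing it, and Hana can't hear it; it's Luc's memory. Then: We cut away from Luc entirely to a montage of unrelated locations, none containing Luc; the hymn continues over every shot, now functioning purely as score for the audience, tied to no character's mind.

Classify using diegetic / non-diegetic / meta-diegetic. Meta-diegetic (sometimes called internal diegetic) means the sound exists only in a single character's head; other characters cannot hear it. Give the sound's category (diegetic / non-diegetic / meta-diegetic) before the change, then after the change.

meta-diegetic, non-diegetic

Before the change: the music lives inside Luc's mind alone; Hana can't hear it → meta-diegetic.
After the change: once it plays over shots Luc isn't in, detached from any character's subjectivity, it's conventional underscore → non-diegetic.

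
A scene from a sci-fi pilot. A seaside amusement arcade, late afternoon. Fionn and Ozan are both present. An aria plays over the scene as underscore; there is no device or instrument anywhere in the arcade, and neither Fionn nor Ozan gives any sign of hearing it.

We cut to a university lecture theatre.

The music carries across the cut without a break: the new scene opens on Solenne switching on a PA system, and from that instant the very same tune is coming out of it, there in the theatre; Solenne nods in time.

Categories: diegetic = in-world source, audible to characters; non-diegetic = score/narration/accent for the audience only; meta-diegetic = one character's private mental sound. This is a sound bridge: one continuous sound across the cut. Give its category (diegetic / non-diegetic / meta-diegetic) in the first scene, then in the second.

Scene one: there's no in-world source anywhere and no character hears it — underscore for the audience only → non-diegetic.
Scene two: once Solenne turns on a PA system, the music has a real source in the story world and Solenne reacts to it → diegetic.

non-diegetic, diegetic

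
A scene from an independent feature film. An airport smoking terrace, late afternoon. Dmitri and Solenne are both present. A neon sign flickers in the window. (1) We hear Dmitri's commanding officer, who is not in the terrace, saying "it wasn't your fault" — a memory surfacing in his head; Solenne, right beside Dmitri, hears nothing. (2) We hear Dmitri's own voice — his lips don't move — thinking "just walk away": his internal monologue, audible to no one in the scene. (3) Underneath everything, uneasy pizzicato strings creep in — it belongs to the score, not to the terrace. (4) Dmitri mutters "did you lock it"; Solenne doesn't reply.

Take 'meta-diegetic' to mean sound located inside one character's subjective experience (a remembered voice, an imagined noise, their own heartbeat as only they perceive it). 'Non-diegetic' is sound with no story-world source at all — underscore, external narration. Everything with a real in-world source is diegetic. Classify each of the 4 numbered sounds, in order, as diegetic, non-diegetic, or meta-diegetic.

meta-diegetic, meta-diegetic, non-diegetic, diegetic

(1) is meta-diegetic: it's Dmitri's recollection rendered as sound; the other character can't hear it.
(2) it's Dmitri's unspoken thought, heard only by the audience via his subjectivity → meta-diegetic.
Sound (3): score with no on-screen or off-screen source; it exists for the audience alone, so non-diegetic.
(4) spoken by a character present in the story world → diegetic.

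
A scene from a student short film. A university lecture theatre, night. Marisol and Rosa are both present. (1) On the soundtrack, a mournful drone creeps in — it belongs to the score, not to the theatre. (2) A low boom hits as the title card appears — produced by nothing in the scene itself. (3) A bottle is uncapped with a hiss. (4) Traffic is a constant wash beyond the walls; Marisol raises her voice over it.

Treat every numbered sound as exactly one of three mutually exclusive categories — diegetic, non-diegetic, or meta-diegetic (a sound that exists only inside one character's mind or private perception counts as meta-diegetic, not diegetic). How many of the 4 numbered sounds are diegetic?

2

(1) score with no on-screen or off-screen source; it exists for the audience alone → non-diegetic.
(2) is non-diegetic: it's a sound-design accent with no in-world source; no one in the scene can hear it.
(3) is diegetic: a bottle is a real object/event in the scene's world.
(4) is diegetic: it's the actual ambient sound of the location.
So 2 of the 4 are diegetic: (3), (4).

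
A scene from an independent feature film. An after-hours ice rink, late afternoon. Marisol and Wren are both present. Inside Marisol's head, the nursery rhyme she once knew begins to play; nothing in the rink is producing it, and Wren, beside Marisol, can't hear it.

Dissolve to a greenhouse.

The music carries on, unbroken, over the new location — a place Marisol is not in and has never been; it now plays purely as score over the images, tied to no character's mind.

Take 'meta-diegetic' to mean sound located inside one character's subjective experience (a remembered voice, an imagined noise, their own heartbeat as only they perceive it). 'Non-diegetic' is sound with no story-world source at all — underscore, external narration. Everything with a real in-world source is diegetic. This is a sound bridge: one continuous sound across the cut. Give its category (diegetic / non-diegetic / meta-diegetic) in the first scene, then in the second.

Scene one: the music exists only inside Marisol's mind; Wren can't hear it → meta-diegetic.
Scene two: it's detached from Marisol entirely and plays over unrelated images with no in-world source — conventional underscore → non-diegetic.

meta-diegetic, non-diegetic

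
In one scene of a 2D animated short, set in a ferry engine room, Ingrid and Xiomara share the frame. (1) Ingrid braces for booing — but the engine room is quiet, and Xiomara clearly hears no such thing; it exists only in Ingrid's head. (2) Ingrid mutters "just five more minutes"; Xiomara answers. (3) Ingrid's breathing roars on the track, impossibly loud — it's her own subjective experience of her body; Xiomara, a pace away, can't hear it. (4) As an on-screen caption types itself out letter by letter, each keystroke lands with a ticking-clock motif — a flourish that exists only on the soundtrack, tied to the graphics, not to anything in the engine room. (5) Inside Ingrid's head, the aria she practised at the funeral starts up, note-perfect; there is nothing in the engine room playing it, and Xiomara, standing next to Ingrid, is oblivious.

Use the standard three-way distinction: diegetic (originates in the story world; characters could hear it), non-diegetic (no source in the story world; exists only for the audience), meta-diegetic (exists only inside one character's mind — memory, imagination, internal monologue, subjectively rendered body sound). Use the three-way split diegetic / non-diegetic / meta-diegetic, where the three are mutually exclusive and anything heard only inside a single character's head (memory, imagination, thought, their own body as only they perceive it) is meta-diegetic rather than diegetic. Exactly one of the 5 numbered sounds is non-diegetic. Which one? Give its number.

4

(1) is meta-diegetic: subjective to Ingrid: the engine room is silent and Xiomara hears nothing.
(2) on-screen dialogue — Ingrid speaks and Xiomara is there to hear → diegetic.
(3) is meta-diegetic: it's Ingrid's internal bodily sensation rendered as sound; only Ingrid 'hears' it.
Sound (4): it accompanies on-screen graphics, not anything inside the story world, so non-diegetic.
(5) is meta-diegetic: it lives in Ingrid's subjectivity, not in the engine room.
Only (4) is non-diegetic.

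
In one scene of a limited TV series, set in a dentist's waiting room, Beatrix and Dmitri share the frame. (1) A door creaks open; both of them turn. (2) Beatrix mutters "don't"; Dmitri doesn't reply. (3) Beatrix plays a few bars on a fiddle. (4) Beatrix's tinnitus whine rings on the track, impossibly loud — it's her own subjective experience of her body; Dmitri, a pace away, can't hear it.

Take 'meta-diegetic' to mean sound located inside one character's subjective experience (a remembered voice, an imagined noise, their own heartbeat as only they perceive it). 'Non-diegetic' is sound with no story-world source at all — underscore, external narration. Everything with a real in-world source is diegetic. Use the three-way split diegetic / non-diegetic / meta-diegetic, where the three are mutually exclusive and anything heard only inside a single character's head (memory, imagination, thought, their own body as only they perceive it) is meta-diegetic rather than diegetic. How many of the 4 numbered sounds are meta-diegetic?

1

Sound (1): a door is a real object/event in the scene's world, so diegetic.
Sound (2): on-screen dialogue — Beatrix speaks and Dmitri is there to hear, so diegetic.
(3) Beatrix is producing the music live, in the story world → diegetic.
Sound (4): it's Beatrix's internal bodily sensation rendered as sound; only Beatrix 'hears' it, so meta-diegetic.
Meta-diegetic: (4) — that's 1.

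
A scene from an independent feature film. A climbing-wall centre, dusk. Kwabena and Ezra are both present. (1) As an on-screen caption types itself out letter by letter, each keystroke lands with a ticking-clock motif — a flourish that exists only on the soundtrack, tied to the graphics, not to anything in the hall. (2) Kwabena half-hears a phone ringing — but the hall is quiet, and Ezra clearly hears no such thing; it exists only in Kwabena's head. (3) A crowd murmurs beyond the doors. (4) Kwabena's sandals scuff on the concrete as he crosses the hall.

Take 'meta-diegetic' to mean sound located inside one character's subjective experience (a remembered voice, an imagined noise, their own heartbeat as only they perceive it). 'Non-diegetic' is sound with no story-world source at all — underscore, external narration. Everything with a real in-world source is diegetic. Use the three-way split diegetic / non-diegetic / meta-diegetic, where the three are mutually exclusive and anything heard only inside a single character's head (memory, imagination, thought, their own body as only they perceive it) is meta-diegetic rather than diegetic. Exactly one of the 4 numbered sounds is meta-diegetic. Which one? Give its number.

(1) it accompanies on-screen graphics, not anything inside the story world → non-diegetic.
(2) subjective to Kwabena: the hall is silent and Ezra hears nothing → meta-diegetic.
(3) a crowd is part of the location's real environment → diegetic.
(4) is diegetic: a character's body making contact with the set — an in-world sound.
Only (2) is meta-diegetic.

2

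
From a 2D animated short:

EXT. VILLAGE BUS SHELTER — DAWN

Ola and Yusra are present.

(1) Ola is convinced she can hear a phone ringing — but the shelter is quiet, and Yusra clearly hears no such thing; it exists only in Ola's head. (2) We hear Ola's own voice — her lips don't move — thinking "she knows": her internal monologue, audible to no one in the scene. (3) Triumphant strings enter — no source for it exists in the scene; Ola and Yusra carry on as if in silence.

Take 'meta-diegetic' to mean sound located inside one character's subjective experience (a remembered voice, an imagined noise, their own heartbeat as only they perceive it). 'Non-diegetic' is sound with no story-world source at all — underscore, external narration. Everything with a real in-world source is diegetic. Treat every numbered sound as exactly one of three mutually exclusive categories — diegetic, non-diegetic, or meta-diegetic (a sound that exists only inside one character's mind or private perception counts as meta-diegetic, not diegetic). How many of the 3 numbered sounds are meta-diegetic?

Sound (1): Ola alone 'hears' it — an imagined sound, not present in the space, so meta-diegetic.
(2) is meta-diegetic: internal monologue — inside Ola's mind, not spoken into the scene.
(3) is non-diegetic: score with no on-screen or off-screen source; it exists for the audience alone.
So 2 of the 3 are meta-diegetic: (1), (2).

2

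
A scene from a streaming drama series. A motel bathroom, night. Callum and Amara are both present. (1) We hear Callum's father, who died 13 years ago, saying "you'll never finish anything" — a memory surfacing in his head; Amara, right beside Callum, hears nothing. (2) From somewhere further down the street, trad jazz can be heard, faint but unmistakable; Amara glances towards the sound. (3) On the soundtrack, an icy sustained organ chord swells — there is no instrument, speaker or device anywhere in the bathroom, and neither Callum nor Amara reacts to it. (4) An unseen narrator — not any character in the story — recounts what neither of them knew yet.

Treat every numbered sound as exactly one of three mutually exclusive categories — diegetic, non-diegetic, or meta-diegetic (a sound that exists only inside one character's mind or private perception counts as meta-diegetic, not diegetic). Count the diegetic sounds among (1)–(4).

Sound (1): a remembered line, private to Callum — not present in the room, not audible to Amara, so meta-diegetic.
(2) is diegetic: it's coming from somewhere further down the street — a location within the story world — and Amara reacts.
(3) is non-diegetic: nothing in the bathroom produces it and the characters don't hear it — pure soundtrack.
(4) is non-diegetic: the narrator exists outside the story world, addressing only the audience.
Diegetic: (2) — that's 1.

1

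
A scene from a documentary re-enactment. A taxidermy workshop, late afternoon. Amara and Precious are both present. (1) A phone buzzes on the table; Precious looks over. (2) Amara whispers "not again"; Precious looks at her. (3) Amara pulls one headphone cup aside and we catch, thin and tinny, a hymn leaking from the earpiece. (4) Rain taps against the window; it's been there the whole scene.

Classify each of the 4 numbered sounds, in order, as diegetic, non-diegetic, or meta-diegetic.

diegetic, diegetic, diegetic, diegetic

(1) an in-world source (a phone); characters could hear it → diegetic.
(2) is diegetic: on-screen dialogue — Amara speaks and Precious is there to hear.
(3) is diegetic: it's leaking from a physical pair of headphones in the scene.
(4) is diegetic: ambient/room sound belonging to the story's physical space.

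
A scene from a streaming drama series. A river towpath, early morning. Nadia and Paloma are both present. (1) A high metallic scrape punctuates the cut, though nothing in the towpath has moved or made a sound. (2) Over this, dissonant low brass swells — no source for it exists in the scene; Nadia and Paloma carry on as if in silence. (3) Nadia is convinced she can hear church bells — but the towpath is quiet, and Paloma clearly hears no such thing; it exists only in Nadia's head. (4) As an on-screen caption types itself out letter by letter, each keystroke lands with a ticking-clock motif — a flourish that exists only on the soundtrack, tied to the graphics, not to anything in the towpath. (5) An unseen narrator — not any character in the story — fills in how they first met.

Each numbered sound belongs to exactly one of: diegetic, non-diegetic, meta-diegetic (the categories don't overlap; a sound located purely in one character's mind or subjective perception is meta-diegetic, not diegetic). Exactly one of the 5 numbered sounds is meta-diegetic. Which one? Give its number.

(1) an editorial stinger — it belongs to the cut, not the story world → non-diegetic.
(2) nothing in the towpath produces it and the characters don't hear it — pure soundtrack → non-diegetic.
Sound (3): subjective to Nadia: the towpath is silent and Paloma hears nothing, so meta-diegetic.
Sound (4): it accompanies on-screen graphics, not anything inside the story world, so non-diegetic.
(5) is non-diegetic: commentary laid over the scene from outside the fiction.
Only (3) is meta-diegetic.

3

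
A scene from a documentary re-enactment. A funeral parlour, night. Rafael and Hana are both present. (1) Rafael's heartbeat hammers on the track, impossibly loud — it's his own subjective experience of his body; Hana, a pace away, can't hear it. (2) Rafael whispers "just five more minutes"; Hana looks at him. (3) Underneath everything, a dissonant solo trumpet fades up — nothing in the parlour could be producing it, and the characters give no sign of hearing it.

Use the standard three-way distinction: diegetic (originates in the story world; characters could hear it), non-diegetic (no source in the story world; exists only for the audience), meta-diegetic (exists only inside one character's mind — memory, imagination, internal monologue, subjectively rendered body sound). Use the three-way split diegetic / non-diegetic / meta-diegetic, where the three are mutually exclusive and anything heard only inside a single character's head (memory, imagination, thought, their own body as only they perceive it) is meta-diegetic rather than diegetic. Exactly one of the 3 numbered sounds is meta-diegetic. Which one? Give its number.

1

(1) it's Rafael's internal bodily sensation rendered as sound; only Rafael 'hears' it → meta-diegetic.
(2) is diegetic: Rafael is a character speaking aloud in the scene.
(3) nothing in the parlour produces it and the characters don't hear it — pure soundtrack → non-diegetic.
Only (1) is meta-diegetic.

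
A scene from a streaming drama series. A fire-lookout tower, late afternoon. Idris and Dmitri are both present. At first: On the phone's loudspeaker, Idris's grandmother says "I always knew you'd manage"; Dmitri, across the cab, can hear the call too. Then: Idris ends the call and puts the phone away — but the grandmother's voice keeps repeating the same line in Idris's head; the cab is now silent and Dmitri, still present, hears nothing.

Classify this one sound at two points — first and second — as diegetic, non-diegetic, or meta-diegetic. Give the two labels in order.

diegetic, meta-diegetic

First: the loudspeaker is an in-world source; both Idris and Dmitri hear the call → diegetic.
Second: with the phone off, the voice continues only as Idris's private mental replay — Dmitri can't hear it → meta-diegetic.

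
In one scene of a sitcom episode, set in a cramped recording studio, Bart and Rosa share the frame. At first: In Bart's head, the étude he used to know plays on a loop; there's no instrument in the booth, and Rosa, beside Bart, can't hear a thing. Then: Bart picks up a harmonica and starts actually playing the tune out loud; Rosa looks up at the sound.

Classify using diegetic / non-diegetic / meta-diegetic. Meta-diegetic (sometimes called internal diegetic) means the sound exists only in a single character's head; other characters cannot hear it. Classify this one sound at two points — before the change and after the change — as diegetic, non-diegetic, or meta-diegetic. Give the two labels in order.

meta-diegetic, diegetic

Before the change: the tune exists only as Bart's private memory; Rosa can't hear it → meta-diegetic.
After the change: Bart is now producing it live on a harmonica, in the room, and Rosa hears it → diegetic.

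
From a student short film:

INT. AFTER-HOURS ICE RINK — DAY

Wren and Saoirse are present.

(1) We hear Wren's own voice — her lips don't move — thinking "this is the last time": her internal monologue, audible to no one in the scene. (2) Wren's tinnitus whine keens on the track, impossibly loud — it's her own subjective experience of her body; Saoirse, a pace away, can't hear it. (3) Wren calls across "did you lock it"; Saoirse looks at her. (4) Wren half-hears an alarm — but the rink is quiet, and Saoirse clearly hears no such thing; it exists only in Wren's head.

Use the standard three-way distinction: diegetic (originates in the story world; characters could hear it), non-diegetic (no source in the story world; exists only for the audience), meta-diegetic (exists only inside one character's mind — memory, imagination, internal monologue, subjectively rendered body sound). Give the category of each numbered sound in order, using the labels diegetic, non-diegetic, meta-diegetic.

meta-diegetic, meta-diegetic, diegetic, meta-diegetic

(1) it's Wren's unspoken thought, heard only by the audience via her subjectivity → meta-diegetic.
Sound (2): it's Wren's internal bodily sensation rendered as sound; only Wren 'hears' it, so meta-diegetic.
(3) is diegetic: spoken by a character present in the story world.
(4) subjective to Wren: the rink is silent and Saoirse hears nothing → meta-diegetic.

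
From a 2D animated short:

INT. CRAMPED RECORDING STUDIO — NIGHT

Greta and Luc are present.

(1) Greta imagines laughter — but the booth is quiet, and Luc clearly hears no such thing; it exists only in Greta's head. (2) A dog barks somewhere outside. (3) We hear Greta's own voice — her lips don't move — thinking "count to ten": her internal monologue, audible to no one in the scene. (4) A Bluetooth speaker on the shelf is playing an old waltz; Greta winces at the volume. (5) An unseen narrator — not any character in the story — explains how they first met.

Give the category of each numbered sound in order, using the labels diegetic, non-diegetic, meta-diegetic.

(1) is meta-diegetic: subjective to Greta: the booth is silent and Luc hears nothing.
Sound (2): an in-world source (a dog); characters could hear it, so diegetic.
(3) is meta-diegetic: internal monologue — inside Greta's mind, not spoken into the scene.
Sound (4): the music comes from an on-screen device that Greta responds to, so diegetic.
Sound (5): external voice-over — not a character, not heard by anyone in the scene, so non-diegetic.

meta-diegetic, diegetic, meta-diegetic, diegetic, non-diegetic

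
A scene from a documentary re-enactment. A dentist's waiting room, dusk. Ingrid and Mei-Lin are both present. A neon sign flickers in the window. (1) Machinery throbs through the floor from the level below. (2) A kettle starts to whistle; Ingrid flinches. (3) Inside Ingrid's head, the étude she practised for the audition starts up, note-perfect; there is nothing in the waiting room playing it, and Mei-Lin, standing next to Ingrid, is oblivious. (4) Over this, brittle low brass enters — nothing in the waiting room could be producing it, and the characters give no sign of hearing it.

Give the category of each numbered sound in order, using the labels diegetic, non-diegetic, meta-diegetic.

diegetic, diegetic, meta-diegetic, non-diegetic

(1) is diegetic: ambient/room sound belonging to the story's physical space.
Sound (2): a kettle is a real object/event in the scene's world, so diegetic.
(3) is meta-diegetic: the music is a memory playing inside Ingrid's mind alone; no real-world source, Mei-Lin can't hear it.
(4) is non-diegetic: nothing in the waiting room produces it and the characters don't hear it — pure soundtrack.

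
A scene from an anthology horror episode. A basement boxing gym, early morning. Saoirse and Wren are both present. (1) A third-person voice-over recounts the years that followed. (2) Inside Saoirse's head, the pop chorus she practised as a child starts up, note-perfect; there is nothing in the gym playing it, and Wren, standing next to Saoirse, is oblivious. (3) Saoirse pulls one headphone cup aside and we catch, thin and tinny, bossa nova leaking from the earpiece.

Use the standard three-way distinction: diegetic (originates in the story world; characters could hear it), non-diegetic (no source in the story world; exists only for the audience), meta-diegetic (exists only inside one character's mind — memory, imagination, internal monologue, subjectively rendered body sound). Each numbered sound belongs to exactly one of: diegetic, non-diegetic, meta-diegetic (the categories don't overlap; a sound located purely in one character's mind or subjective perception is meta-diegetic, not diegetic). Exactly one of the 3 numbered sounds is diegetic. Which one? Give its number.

3

Sound (1): the narrator exists outside the story world, addressing only the audience, so non-diegetic.
(2) is meta-diegetic: the music is a memory playing inside Saoirse's mind alone; no real-world source, Wren can't hear it.
(3) is diegetic: the earpiece is a real device on Saoirse's head — source music.
Only (3) is diegetic.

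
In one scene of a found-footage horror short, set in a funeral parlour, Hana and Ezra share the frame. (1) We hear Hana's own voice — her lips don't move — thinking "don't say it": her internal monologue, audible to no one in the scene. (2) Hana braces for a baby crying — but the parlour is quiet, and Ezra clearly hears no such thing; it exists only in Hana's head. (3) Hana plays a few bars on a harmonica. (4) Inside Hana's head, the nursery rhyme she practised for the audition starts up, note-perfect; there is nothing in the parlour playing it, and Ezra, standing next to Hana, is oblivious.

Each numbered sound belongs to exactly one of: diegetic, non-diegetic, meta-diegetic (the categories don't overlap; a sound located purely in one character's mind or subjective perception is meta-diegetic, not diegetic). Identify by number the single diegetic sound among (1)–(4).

3

(1) it's Hana's unspoken thought, heard only by the audience via her subjectivity → meta-diegetic.
(2) is meta-diegetic: Hana alone 'hears' it — an imagined sound, not present in the space.
(3) is diegetic: the instrument and the performer are both in the scene.
(4) remembered music, private to Hana — Ezra is oblivious because it isn't in the room → meta-diegetic.
Only (3) is diegetic.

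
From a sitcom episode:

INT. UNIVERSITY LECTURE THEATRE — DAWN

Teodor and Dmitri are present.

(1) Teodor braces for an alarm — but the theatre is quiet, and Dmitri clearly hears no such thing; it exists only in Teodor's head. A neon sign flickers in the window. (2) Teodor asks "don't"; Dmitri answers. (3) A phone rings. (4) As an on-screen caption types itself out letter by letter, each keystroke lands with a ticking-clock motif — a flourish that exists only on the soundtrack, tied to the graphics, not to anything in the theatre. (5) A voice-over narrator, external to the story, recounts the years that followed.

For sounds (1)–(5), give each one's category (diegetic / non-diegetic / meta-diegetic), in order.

meta-diegetic, diegetic, diegetic, non-diegetic, non-diegetic

(1) is meta-diegetic: subjective to Teodor: the theatre is silent and Dmitri hears nothing.
Sound (2): on-screen dialogue — Teodor speaks and Dmitri is there to hear, so diegetic.
(3) is diegetic: the sound comes from a phone physically present in the location.
(4) is non-diegetic: sound married to a title/caption — outside the diegesis by definition.
Sound (5): the narrator exists outside the story world, addressing only the audience, so non-diegetic.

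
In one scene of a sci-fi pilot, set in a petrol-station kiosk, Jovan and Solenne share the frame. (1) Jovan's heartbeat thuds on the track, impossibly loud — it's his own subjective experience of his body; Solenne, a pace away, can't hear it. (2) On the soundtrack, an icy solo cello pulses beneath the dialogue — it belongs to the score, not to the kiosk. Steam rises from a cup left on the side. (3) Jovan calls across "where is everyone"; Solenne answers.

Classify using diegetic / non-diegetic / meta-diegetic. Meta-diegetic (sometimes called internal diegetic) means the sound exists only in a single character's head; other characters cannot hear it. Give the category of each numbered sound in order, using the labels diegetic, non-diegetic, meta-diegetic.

(1) is meta-diegetic: it's Jovan's internal bodily sensation rendered as sound; only Jovan 'hears' it.
(2) it has no source in the story world and no character can hear it — it's underscore → non-diegetic.
(3) is diegetic: spoken by a character present in the story world.

meta-diegetic, non-diegetic, diegetic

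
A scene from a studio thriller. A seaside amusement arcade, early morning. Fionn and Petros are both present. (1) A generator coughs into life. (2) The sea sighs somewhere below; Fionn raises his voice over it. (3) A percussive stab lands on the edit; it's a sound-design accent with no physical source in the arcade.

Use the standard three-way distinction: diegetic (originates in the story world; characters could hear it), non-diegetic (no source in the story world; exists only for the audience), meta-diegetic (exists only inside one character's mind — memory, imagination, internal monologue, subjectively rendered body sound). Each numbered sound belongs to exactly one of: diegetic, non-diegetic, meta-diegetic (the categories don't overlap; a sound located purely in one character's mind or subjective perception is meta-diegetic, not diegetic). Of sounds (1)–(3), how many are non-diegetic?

(1) a generator is a real object/event in the scene's world → diegetic.
Sound (2): ambient/room sound belonging to the story's physical space, so diegetic.
Sound (3): an editorial stinger — it belongs to the cut, not the story world, so non-diegetic.
Non-diegetic: (3) — that's 1.

1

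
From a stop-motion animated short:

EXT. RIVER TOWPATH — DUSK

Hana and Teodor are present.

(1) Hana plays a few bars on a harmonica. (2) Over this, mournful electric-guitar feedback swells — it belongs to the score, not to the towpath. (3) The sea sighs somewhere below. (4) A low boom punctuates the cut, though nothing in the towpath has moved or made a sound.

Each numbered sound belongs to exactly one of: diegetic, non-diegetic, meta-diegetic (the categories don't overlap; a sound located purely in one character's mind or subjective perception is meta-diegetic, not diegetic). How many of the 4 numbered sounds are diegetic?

(1) a character is playing a harmonica on screen → diegetic.
Sound (2): it has no source in the story world and no character can hear it — it's underscore, so non-diegetic.
Sound (3): it's the actual ambient sound of the location, so diegetic.
Sound (4): it's a sound-design accent with no in-world source; no one in the scene can hear it, so non-diegetic.
Diegetic: (1), (3) — that's 2.

2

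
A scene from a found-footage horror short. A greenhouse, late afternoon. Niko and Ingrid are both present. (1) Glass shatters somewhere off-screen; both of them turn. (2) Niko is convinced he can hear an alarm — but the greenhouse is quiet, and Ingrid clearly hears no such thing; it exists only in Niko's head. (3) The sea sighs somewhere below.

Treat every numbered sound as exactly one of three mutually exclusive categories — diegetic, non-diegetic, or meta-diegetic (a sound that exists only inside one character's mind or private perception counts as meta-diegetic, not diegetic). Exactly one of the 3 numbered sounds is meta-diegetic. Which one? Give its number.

(1) an in-world source (glass); characters could hear it → diegetic.
(2) is meta-diegetic: the sound is imagined by Niko; nothing in the story world is producing it and Ingrid can't hear it.
(3) is diegetic: ambient/room sound belonging to the story's physical space.
Only (2) is meta-diegetic.

2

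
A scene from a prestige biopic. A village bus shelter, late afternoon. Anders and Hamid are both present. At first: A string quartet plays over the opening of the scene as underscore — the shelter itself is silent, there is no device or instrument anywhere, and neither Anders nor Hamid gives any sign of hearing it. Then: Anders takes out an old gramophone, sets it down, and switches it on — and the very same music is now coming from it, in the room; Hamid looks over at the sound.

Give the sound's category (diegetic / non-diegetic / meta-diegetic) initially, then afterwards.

non-diegetic, diegetic

Initially: no in-world source exists and no character can hear it — underscore → non-diegetic.
Afterwards: an old gramophone is now a real source in the story world and the characters hear it → diegetic.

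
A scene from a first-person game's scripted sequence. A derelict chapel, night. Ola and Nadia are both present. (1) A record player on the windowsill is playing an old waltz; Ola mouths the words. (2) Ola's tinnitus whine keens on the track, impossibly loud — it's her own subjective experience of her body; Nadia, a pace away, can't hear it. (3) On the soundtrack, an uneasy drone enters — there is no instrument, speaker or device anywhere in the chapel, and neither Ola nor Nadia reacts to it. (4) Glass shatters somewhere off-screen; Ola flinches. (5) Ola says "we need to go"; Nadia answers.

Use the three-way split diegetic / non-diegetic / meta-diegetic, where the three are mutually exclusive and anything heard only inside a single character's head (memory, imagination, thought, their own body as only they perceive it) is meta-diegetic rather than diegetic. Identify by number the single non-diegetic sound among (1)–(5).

(1) a record player is a physical source in the scene and Ola reacts to it → diegetic.
Sound (2): point-of-audition from inside Ola's body; not a sound in the room, so meta-diegetic.
(3) nothing in the chapel produces it and the characters don't hear it — pure soundtrack → non-diegetic.
(4) an in-world source (glass); characters could hear it → diegetic.
Sound (5): spoken by a character present in the story world, so diegetic.
Only (3) is non-diegetic.

3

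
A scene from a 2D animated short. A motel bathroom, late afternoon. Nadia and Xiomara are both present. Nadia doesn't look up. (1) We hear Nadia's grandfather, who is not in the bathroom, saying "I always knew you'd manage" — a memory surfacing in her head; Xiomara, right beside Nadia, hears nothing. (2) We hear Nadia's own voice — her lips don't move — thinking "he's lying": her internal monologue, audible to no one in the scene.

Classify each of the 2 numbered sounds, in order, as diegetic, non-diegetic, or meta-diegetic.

meta-diegetic, meta-diegetic

(1) it's Nadia's recollection rendered as sound; the other character can't hear it → meta-diegetic.
(2) Nadia's thought-voice: a private mental sound no other character can hear → meta-diegetic.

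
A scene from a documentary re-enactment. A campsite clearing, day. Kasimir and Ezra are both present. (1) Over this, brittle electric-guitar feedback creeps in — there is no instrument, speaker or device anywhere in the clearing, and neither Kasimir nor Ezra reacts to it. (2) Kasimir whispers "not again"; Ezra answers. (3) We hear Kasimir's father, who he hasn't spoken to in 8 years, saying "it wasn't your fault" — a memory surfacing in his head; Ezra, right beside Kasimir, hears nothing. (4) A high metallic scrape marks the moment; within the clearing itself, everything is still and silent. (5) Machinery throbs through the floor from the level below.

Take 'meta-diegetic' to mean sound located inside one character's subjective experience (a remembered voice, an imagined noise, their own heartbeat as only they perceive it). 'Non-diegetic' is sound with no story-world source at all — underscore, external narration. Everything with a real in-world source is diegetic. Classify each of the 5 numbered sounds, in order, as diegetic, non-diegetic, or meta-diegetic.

Sound (1): score with no on-screen or off-screen source; it exists for the audience alone, so non-diegetic.
(2) is diegetic: Kasimir is a character speaking aloud in the scene.
(3) a remembered line, private to Kasimir — not present in the room, not audible to Ezra → meta-diegetic.
(4) it's a sound-design accent with no in-world source; no one in the scene can hear it → non-diegetic.
(5) it's the actual ambient sound of the location → diegetic.

non-diegetic, diegetic, meta-diegetic, non-diegetic, diegetic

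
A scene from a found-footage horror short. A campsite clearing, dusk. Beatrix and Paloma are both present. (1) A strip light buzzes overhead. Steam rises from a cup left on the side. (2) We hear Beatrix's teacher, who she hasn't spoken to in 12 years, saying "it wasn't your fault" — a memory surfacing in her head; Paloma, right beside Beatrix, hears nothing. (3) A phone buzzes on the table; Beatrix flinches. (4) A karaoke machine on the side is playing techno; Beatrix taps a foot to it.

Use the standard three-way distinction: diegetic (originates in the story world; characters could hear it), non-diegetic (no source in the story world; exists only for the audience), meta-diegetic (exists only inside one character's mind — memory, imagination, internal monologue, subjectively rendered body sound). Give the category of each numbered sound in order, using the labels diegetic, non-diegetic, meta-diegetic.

(1) ambient/room sound belonging to the story's physical space → diegetic.
Sound (2): it's Beatrix's recollection rendered as sound; the other character can't hear it, so meta-diegetic.
(3) a phone is a real object/event in the scene's world → diegetic.
Sound (4): the music comes from an on-screen device that Beatrix responds to, so diegetic.

diegetic, meta-diegetic, diegetic, diegetic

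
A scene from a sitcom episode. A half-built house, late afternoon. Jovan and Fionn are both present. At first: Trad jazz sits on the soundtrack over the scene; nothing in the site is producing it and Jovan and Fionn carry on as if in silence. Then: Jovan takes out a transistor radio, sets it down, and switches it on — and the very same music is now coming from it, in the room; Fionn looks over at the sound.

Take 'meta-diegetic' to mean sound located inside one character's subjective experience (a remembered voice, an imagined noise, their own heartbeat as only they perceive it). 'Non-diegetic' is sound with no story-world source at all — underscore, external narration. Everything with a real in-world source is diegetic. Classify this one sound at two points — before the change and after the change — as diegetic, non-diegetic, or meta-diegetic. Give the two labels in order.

non-diegetic, diegetic

Before the change: no in-world source exists and no character can hear it — underscore → non-diegetic.
After the change: a transistor radio is now a real source in the story world and the characters hear it → diegetic.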